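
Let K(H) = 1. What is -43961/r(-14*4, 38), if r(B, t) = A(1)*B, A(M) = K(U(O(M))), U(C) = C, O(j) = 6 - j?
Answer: 43961/56 ≈ 785.02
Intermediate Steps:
A(M) = 1
r(B, t) = B (r(B, t) = 1*B = B)
-43961/r(-14*4, 38) = -43961/((-14*4)) = -43961/(-56) = -43961*(-1/56) = 43961/56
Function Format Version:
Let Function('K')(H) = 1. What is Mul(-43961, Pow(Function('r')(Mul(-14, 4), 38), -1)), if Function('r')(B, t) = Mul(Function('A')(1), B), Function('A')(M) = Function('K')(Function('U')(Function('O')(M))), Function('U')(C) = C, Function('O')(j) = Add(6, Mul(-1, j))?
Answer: Rational(43961, 56) ≈ 785.02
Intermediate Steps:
Function('A')(M) = 1
Function('r')(B, t) = B (Function('r')(B, t) = Mul(1, B) = B)
Mul(-43961, Pow(Function('r')(Mul(-14, 4), 38), -1)) = Mul(-43961, Pow(Mul(-14, 4), -1)) = Mul(-43961, Pow(-56, -1)) = Mul(-43961, Rational(-1, 56)) = Rational(43961, 56)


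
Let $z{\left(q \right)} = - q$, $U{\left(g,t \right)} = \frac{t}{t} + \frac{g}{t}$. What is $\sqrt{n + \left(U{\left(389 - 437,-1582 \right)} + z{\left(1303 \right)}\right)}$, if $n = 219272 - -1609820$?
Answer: $\frac{\sqrt{1143613493974}}{791} \approx 1352.0$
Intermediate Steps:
$U{\left(g,t \right)} = 1 + \frac{g}{t}$
$n = 1829092$ ($n = 219272 + 1609820 = 1829092$)
$\sqrt{n + \left(U{\left(389 - 437,-1582 \right)} + z{\left(1303 \right)}\right)} = \sqrt{1829092 - \left(1303 - \frac{\left(389 - 437\right) - 1582}{-1582}\right)} = \sqrt{1829092 - \left(1303 + \frac{-48 - 1582}{1582}\right)} = \sqrt{1829092 - \frac{1029858}{791}} = \sqrt{\frac{1445781914}{791}} = \frac{\sqrt{1143613493974}}{791}$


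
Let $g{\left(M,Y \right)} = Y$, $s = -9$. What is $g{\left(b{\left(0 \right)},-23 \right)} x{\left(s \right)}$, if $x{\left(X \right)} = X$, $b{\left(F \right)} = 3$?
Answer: $207$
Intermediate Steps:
$g{\left(b{\left(0 \right)},-23 \right)} x{\left(s \right)} = \left(-23\right) \left(-9\right) = 207$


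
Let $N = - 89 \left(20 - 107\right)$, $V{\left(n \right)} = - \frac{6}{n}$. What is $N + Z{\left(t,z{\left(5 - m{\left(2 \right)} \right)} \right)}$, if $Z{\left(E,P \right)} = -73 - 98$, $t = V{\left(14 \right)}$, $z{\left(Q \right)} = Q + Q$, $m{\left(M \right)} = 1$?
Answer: $7572$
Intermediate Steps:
$z{\left(Q \right)} = 2 Q$
$t = - \frac{3}{7}$ ($t = - \frac{6}{14} = \left(-6\right) \frac{1}{14} = - \frac{3}{7} \approx -0.42857$)
$N = 7743$ ($N = \left(-89\right) \left(-87\right) = 7743$)
$Z{\left(E,P \right)} = -171$
$N + Z{\left(t,z{\left(5 - m{\left(2 \right)} \right)} \right)} = 7743 - 171 = 7572$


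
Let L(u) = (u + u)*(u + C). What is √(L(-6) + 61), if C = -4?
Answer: √181 ≈ 13.454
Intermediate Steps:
L(u) = 2*u*(-4 + u) (L(u) = (u + u)*(u - 4) = (2*u)*(-4 + u) = 2*u*(-4 + u))
√(L(-6) + 61) = √(2*(-6)*(-4 - 6) + 61) = √(2*(-6)*(-10) + 61) = √(120 + 61) = √181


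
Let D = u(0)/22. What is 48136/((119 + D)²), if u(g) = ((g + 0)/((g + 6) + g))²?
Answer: 48136/14161 ≈ 3.3992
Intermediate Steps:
u(g) = g²/(6 + 2*g)² (u(g) = (g/((6 + g) + g))² = (g/(6 + 2*g))² = g²/(6 + 2*g)²)
D = 0 (D = ((¼)*0²/(3 + 0)²)/22 = ((¼)*0/3²)*(1/22) = ((¼)*0*(⅑))*(1/22) = 0*(1/22) = 0)
48136/((119 + D)²) = 48136/((119 + 0)²) = 48136/(119²) = 48136/14161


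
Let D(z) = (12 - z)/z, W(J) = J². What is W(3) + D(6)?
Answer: 10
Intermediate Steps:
D(z) = (12 - z)/z
W(3) + D(6) = 3² + (12 - 1*6)/6 = 9 + (12 - 6)/6 = 9 + (⅙)*6 = 9 + 1 = 10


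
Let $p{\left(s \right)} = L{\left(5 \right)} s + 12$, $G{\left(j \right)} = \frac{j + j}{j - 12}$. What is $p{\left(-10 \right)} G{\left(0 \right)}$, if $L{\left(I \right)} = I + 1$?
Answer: $0$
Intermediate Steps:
$G{\left(j \right)} = \frac{2 j}{-12 + j}$
$L{\left(I \right)} = 1 + I$
$p{\left(s \right)} = 12 + 6 s$ ($p{\left(s \right)} = \left(1 + 5\right) s + 12 = 6 s + 12 = 12 + 6 s$)
$p{\left(-10 \right)} G{\left(0 \right)} = \left(12 + 6 \left(-10\right)\right) 2 \cdot 0 \frac{1}{-12 + 0} = \left(12 - 60\right) 2 \cdot 0 \frac{1}{-12} = - 48 \cdot 2 \cdot 0 \left(- \frac{1}{12}\right) = \left(-48\right) 0 = 0$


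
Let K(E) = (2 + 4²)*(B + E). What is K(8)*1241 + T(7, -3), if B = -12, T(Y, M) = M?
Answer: -89355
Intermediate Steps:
K(E) = -216 + 18*E (K(E) = (2 + 4²)*(-12 + E) = (2 + 16)*(-12 + E) = 18*(-12 + E) = -216 + 18*E)
K(8)*1241 + T(7, -3) = (-216 + 18*8)*1241 - 3 = (-216 + 144)*1241 - 3 = -72*1241 - 3 = -89352 - 3 = -89355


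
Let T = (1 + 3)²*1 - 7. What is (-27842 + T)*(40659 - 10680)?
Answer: -834405507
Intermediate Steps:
T = 9 (T = 4²*1 - 7 = 16*1 - 7 = 16 - 7 = 9)
(-27842 + T)*(40659 - 10680) = (-27842 + 9)*(40659 - 10680) = -27833*29979 = -834405507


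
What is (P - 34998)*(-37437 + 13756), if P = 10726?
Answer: 574785232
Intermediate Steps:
(P - 34998)*(-37437 + 13756) = (10726 - 34998)*(-37437 + 13756) = -24272*(-23681) = 574785232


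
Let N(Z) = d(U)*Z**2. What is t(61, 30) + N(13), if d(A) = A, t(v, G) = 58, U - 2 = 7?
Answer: 1579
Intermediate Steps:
U = 9 (U = 2 + 7 = 9)
N(Z) = 9*Z**2
t(61, 30) + N(13) = 58 + 9*13**2 = 58 + 9*169 = 58 + 1521 = 1579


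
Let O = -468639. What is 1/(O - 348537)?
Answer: -1/817176 ≈ -1.2237e-6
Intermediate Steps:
1/(O - 348537) = 1/(-468639 - 348537) = 1/(-817176) = -1/817176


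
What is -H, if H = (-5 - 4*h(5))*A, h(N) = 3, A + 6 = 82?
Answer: 1292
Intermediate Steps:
A = 76 (A = -6 + 82 = 76)
H = -1292 (H = (-5 - 4*3)*76 = (-5 - 12)*76 = -17*76 = -1292)
-H = -1*(-1292) = 1292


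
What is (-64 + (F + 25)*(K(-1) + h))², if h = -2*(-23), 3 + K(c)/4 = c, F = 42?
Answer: 3786916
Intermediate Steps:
K(c) = -12 + 4*c
h = 46
(-64 + (F + 25)*(K(-1) + h))² = (-64 + (42 + 25)*((-12 + 4*(-1)) + 46))² = (-64 + 67*((-12 - 4) + 46))² = (-64 + 67*(-16 + 46))² = (-64 + 67*30)² = (-64 + 2010)² = 1946² = 3786916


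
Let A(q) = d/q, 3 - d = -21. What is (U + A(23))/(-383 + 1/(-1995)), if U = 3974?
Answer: -91197435/8786989 ≈ -10.379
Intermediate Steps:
d = 24 (d = 3 - 1*(-21) = 3 + 21 = 24)
A(q) = 24/q
(U + A(23))/(-383 + 1/(-1995)) = (3974 + 24/23)/(-383 + 1/(-1995)) = (3974 + 24*(1/23))/(-383 - 1/1995) = (3974 + 24/23)/(-764086/1995) = (91426/23)*(-1995/764086) = -91197435/8786989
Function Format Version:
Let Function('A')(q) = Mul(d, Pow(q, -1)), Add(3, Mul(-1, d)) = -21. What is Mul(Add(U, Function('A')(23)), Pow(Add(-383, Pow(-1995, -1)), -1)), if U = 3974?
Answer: Rational(-91197435, 8786989) ≈ -10.379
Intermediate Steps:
d = 24 (d = Add(3, Mul(-1, -21)) = Add(3, 21) = 24)
Function('A')(q) = Mul(24, Pow(q, -1))
Mul(Add(U, Function('A')(23)), Pow(Add(-383, Pow(-1995, -1)), -1)) = Mul(Add(3974, Mul(24, Pow(23, -1))), Pow(Add(-383, Pow(-1995, -1)), -1)) = Mul(Add(3974, Mul(24, Rational(1, 23))), Pow(Add(-383, Rational(-1, 1995)), -1)) = Mul(Add(3974, Rational(24, 23)), Pow(Rational(-764086, 1995), -1)) = Mul(Rational(91426, 23), Rational(-1995, 764086)) = Rational(-91197435, 8786989)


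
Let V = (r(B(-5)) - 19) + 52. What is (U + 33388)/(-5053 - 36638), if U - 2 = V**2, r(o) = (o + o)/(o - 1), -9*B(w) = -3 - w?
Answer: -4174879/5044611 ≈ -0.82759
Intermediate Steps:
B(w) = 1/3 + w/9 (B(w) = -(-3 - w)/9 = 1/3 + w/9)
r(o) = 2*o/(-1 + o) (r(o) = (2*o)/(-1 + o) = 2*o/(-1 + o))
V = 367/11 (V = (2*(1/3 + (1/9)*(-5))/(-1 + (1/3 + (1/9)*(-5))) - 19) + 52 = (2*(1/3 - 5/9)/(-1 + (1/3 - 5/9)) - 19) + 52 = (2*(-2/9)/(-1 - 2/9) - 19) + 52 = (2*(-2/9)/(-11/9) - 19) + 52 = (2*(-2/9)*(-9/11) - 19) + 52 = (4/11 - 19) + 52 = -205/11 + 52 = 367/11 ≈ 33.364)
U = 134931/121 (U = 2 + (367/11)**2 = 2 + 134689/121 = 134931/121 ≈ 1115.1)
(U + 33388)/(-5053 - 36638) = (134931/121 + 33388)/(-5053 - 36638) = (4174879/121)/(-41691) = (4174879/121)*(-1/41691) = -4174879/5044611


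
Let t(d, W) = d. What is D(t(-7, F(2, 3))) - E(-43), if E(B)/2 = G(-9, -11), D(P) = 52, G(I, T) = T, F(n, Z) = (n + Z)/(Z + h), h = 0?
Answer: 74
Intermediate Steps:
F(n, Z) = (Z + n)/Z (F(n, Z) = (n + Z)/(Z + 0) = (Z + n)/Z)
E(B) = -22 (E(B) = 2*(-11) = -22)
D(t(-7, F(2, 3))) - E(-43) = 52 - 1*(-22) = 52 + 22 = 74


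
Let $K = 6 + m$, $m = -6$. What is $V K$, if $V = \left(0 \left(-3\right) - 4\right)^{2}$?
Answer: $0$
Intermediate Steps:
$K = 0$ ($K = 6 - 6 = 0$)
$V = 16$ ($V = \left(0 - 4\right)^{2} = \left(-4\right)^{2} = 16$)
$V K = 16 \cdot 0 = 0$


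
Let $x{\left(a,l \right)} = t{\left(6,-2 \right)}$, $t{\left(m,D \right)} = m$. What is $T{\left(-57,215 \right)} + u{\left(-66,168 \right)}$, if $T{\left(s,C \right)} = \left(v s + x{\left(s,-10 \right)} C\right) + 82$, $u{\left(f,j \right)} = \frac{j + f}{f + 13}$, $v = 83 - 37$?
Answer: $- \frac{66352}{53} \approx -1251.9$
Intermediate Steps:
$x{\left(a,l \right)} = 6$
$v = 46$ ($v = 83 - 37 = 46$)
$u{\left(f,j \right)} = \frac{f + j}{13 + f}$
$T{\left(s,C \right)} = 82 + 6 C + 46 s$ ($T{\left(s,C \right)} = \left(46 s + 6 C\right) + 82 = \left(6 C + 46 s\right) + 82 = 82 + 6 C + 46 s$)
$T{\left(-57,215 \right)} + u{\left(-66,168 \right)} = \left(82 + 6 \cdot 215 + 46 \left(-57\right)\right) + \frac{-66 + 168}{13 - 66} = \left(82 + 1290 - 2622\right) + \frac{1}{-53} \cdot 102 = -1250 - \frac{102}{53} = - \frac{66352}{53}$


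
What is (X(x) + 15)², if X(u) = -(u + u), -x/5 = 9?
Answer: 11025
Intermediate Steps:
x = -45 (x = -5*9 = -45)
X(u) = -2*u
(X(x) + 15)² = (-2*(-45) + 15)² = (90 + 15)² = 105² = 11025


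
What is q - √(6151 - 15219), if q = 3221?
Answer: 3221 - 2*I*√2267 ≈ 3221.0 - 95.226*I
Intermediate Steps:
q - √(6151 - 15219) = 3221 - √(6151 - 15219) = 3221 - √(-9068) = 3221 - 2*I*√2267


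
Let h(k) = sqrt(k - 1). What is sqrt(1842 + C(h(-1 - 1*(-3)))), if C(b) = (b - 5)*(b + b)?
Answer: sqrt(1834) ≈ 42.825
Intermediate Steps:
h(k) = sqrt(-1 + k)
C(b) = 2*b*(-5 + b) (C(b) = (-5 + b)*(2*b) = 2*b*(-5 + b))
sqrt(1842 + C(h(-1 - 1*(-3)))) = sqrt(1842 + 2*sqrt(-1 + (-1 - 1*(-3)))*(-5 + sqrt(-1 + (-1 - 1*(-3))))) = sqrt(1842 + 2*sqrt(-1 + (-1 + 3))*(-5 + sqrt(-1 + (-1 + 3)))) = sqrt(1842 + 2*sqrt(-1 + 2)*(-5 + sqrt(-1 + 2))) = sqrt(1842 + 2*sqrt(1)*(-5 + sqrt(1))) = sqrt(1842 + 2*1*(-5 + 1)) = sqrt(1842 + 2*1*(-4)) = sqrt(1842 - 8) = sqrt(1834)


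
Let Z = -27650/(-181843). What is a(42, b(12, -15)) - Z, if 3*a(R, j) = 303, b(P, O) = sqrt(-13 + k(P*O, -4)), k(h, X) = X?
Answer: 18338493/181843 ≈ 100.85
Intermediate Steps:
b(P, O) = I*sqrt(17) (b(P, O) = sqrt(-13 - 4) = sqrt(-17) = I*sqrt(17))
a(R, j) = 101 (a(R, j) = (1/3)*303 = 101)
Z = 27650/181843 (Z = -27650*(-1/181843) = 27650/181843 ≈ 0.15205)
a(42, b(12, -15)) - Z = 101 - 1*27650/181843 = 101 - 27650/181843 = 18338493/181843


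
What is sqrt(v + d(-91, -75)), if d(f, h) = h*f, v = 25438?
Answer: sqrt(32263) ≈ 179.62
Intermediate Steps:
d(f, h) = f*h
sqrt(v + d(-91, -75)) = sqrt(25438 - 91*(-75)) = sqrt(25438 + 6825) = sqrt(32263)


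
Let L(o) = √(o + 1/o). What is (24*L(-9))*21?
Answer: 168*I*√82 ≈ 1521.3*I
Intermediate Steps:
L(o) = √(o + 1/o)
(24*L(-9))*21 = (24*√(-9 + 1/(-9)))*21 = (24*√(-9 - ⅑))*21 = (24*√(-82/9))*21 = (24*(I*√82/3))*21 = (8*I*√82)*21 = 168*I*√82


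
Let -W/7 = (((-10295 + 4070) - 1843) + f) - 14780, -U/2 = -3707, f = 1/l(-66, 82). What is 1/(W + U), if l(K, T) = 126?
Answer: 18/3012299 ≈ 5.9755e-6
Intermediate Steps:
f = 1/126 ≈ 0.0079365
U = 7414 (U = -2*(-3707) = 7414)
W = 2878847/18 (W = -7*((((-10295 + 4070) - 1843) + 1/126) - 14780) = -7*(((-6225 - 1843) + 1/126) - 14780) = -7*((-8068 + 1/126) - 14780) = -7*(-1016567/126 - 14780) = -7*(-2878847/126) = 2878847/18 ≈ 1.5994e+5)
1/(W + U) = 1/(2878847/18 + 7414) = 1/(3012299/18) = 18/3012299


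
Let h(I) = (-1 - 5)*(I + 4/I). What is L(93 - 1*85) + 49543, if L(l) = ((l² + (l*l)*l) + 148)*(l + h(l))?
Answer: 18411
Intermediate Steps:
h(I) = -24/I - 6*I (h(I) = -6*(I + 4/I) = -24/I - 6*I)
L(l) = (-24/l - 5*l)*(148 + l² + l³) (L(l) = ((l² + (l*l)*l) + 148)*(l + (-24/l - 6*l)) = ((l² + l²*l) + 148)*(-24/l - 5*l) = ((l² + l³) + 148)*(-24/l - 5*l) = (148 + l² + l³)*(-24/l - 5*l) = (-24/l - 5*l)*(148 + l² + l³))
L(93 - 1*85) + 49543 = (-3552/(93 - 1*85) - 764*(93 - 1*85) - 24*(93 - 1*85)² - 5*(93 - 1*85)³ - 5*(93 - 1*85)⁴) + 49543 = (-3552/(93 - 85) - 764*(93 - 85) - 24*(93 - 85)² - 5*(93 - 85)³ - 5*(93 - 85)⁴) + 49543 = (-3552/8 - 764*8 - 24*8² - 5*8³ - 5*8⁴) + 49543 = (-3552*⅛ - 6112 - 24*64 - 5*512 - 5*4096) + 49543 = (-444 - 6112 - 1536 - 2560 - 20480) + 49543 = -31132 + 49543 = 18411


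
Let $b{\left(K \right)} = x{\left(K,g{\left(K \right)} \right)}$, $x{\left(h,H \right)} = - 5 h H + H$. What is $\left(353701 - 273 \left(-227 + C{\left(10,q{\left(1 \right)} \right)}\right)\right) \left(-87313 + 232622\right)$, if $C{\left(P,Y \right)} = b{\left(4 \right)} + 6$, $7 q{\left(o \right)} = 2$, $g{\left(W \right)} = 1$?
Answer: $60916584289$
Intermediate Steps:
$x{\left(h,H \right)} = H - 5 H h$ ($x{\left(h,H \right)} = - 5 H h + H = H - 5 H h$)
$q{\left(o \right)} = \frac{2}{7}$ ($q{\left(o \right)} = \frac{1}{7} \cdot 2 = \frac{2}{7}$)
$b{\left(K \right)} = 1 - 5 K$ ($b{\left(K \right)} = 1 \left(1 - 5 K\right) = 1 - 5 K$)
$C{\left(P,Y \right)} = -13$ ($C{\left(P,Y \right)} = \left(1 - 20\right) + 6 = -19 + 6 = -13$)
$\left(353701 - 273 \left(-227 + C{\left(10,q{\left(1 \right)} \right)}\right)\right) \left(-87313 + 232622\right) = \left(353701 - 273 \left(-227 - 13\right)\right) \left(-87313 + 232622\right) = \left(353701 - -65520\right) 145309 = \left(353701 + 65520\right) 145309 = 419221 \cdot 145309 = 60916584289$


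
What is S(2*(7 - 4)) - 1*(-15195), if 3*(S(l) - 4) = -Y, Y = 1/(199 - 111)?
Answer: 4012535/264 ≈ 15199.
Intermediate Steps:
Y = 1/88 ≈ 0.011364
S(l) = 1055/264 (S(l) = 4 + (-1*1/88)/3 = 4 + (⅓)*(-1/88) = 4 - 1/264 = 1055/264)
S(2*(7 - 4)) - 1*(-15195) = 1055/264 - 1*(-15195) = 1055/264 + 15195 = 4012535/264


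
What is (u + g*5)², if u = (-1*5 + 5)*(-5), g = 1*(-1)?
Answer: 25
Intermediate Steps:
g = -1
u = 0 (u = (-5 + 5)*(-5) = 0*(-5) = 0)
(u + g*5)² = (0 - 1*5)² = (0 - 5)² = (-5)² = 25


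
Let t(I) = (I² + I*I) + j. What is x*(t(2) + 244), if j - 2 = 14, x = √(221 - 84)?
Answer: 268*√137 ≈ 3136.9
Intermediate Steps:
x = √137 ≈ 11.705
j = 16 (j = 2 + 14 = 16)
t(I) = 16 + 2*I² (t(I) = (I² + I*I) + 16 = (I² + I²) + 16 = 2*I² + 16 = 16 + 2*I²)
x*(t(2) + 244) = √137*((16 + 2*2²) + 244) = √137*((16 + 2*4) + 244) = √137*((16 + 8) + 244) = √137*(24 + 244) = √137*268 = 268*√137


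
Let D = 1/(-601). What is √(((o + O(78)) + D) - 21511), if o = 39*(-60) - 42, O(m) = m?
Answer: 4*I*√537625151/601 ≈ 154.32*I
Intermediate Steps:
D = -1/601 ≈ -0.0016639
o = -2382 (o = -2340 - 42 = -2382)
√(((o + O(78)) + D) - 21511) = √(((-2382 + 78) - 1/601) - 21511) = √((-2304 - 1/601) - 21511) = √(-1384705/601 - 21511) = √(-14312816/601) = 4*I*√537625151/601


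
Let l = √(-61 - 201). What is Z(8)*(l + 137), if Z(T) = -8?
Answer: -1096 - 8*I*√262 ≈ -1096.0 - 129.49*I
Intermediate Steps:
l = I*√262 (l = √(-262) = I*√262 ≈ 16.186*I)
Z(8)*(l + 137) = -8*(I*√262 + 137) = -8*(137 + I*√262) = -1096 - 8*I*√262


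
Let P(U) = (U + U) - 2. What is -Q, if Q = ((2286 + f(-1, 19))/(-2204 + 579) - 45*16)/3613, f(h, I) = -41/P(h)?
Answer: 937837/4696900 ≈ 0.19967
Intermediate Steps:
P(U) = -2 + 2*U (P(U) = 2*U - 2 = -2 + 2*U)
f(h, I) = -41/(-2 + 2*h)
Q = -937837/4696900 (Q = ((2286 - 41/(-2 + 2*(-1)))/(-2204 + 579) - 45*16)/3613 = ((2286 - 41/(-2 - 2))/(-1625) - 1*720)*(1/3613) = ((2286 - 41/(-4))*(-1/1625) - 720)*(1/3613) = ((2286 - 41*(-¼))*(-1/1625) - 720)*(1/3613) = ((2286 + 41/4)*(-1/1625) - 720)*(1/3613) = ((9185/4)*(-1/1625) - 720)*(1/3613) = (-1837/1300 - 720)*(1/3613) = -937837/1300*1/3613 = -937837/4696900 ≈ -0.19967)
-Q = -1*(-937837/4696900) = 937837/4696900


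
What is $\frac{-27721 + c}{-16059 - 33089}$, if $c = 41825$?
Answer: $- \frac{3526}{12287} \approx -0.28697$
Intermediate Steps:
$\frac{-27721 + c}{-16059 - 33089} = \frac{-27721 + 41825}{-16059 - 33089} = \frac{14104}{-49148} = 14104 \left(- \frac{1}{49148}\right) = - \frac{3526}{12287}$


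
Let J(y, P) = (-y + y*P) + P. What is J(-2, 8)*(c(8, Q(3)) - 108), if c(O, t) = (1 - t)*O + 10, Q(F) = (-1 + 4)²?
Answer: 972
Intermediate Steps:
Q(F) = 9 (Q(F) = 3² = 9)
J(y, P) = P - y + P*y (J(y, P) = (-y + P*y) + P = P - y + P*y)
c(O, t) = 10 + O*(1 - t) (c(O, t) = O*(1 - t) + 10 = 10 + O*(1 - t))
J(-2, 8)*(c(8, Q(3)) - 108) = (8 - 1*(-2) + 8*(-2))*((10 + 8 - 1*8*9) - 108) = (8 + 2 - 16)*((10 + 8 - 72) - 108) = -6*(-54 - 108) = -6*(-162) = 972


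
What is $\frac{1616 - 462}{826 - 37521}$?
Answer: $- \frac{1154}{36695} \approx -0.031448$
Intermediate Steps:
$\frac{1616 - 462}{826 - 37521} = \frac{1154}{-36695} = 1154 \left(- \frac{1}{36695}\right) = - \frac{1154}{36695}$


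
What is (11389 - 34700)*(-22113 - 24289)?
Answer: 1081677022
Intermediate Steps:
(11389 - 34700)*(-22113 - 24289) = -23311*(-46402) = 1081677022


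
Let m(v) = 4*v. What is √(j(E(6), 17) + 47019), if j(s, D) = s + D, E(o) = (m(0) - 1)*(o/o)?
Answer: √47035 ≈ 216.88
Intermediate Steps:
E(o) = -1 (E(o) = (4*0 - 1)*(o/o) = (0 - 1)*1 = -1*1 = -1)
j(s, D) = D + s
√(j(E(6), 17) + 47019) = √((17 - 1) + 47019) = √(16 + 47019) = √47035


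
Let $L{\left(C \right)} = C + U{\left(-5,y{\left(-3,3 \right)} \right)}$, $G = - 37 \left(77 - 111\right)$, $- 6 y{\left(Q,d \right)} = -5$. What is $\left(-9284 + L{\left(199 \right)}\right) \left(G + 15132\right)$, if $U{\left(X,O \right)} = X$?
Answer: $-148985100$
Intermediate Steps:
$y{\left(Q,d \right)} = \frac{5}{6}$ ($y{\left(Q,d \right)} = \left(- \frac{1}{6}\right) \left(-5\right) = \frac{5}{6}$)
$G = 1258$ ($G = \left(-37\right) \left(-34\right) = 1258$)
$L{\left(C \right)} = -5 + C$ ($L{\left(C \right)} = C - 5 = -5 + C$)
$\left(-9284 + L{\left(199 \right)}\right) \left(G + 15132\right) = \left(-9284 + \left(-5 + 199\right)\right) \left(1258 + 15132\right) = \left(-9284 + 194\right) 16390 = \left(-9090\right) 16390 = -148985100$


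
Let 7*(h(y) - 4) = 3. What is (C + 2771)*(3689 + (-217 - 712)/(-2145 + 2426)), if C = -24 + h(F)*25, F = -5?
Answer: 20717742720/1967 ≈ 1.0533e+7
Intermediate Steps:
h(y) = 31/7 (h(y) = 4 + (1/7)*3 = 4 + 3/7 = 31/7)
C = 607/7 (C = -24 + (31/7)*25 = -24 + 775/7 = 607/7 ≈ 86.714)
(C + 2771)*(3689 + (-217 - 712)/(-2145 + 2426)) = (607/7 + 2771)*(3689 + (-217 - 712)/(-2145 + 2426)) = 20004*(3689 - 929/281)/7 = (20004/7)*(1035680/281) = 20717742720/1967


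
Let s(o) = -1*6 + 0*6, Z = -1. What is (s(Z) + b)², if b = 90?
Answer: 7056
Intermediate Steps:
s(o) = -6 (s(o) = -6 + 0 = -6)
(s(Z) + b)² = (-6 + 90)² = 84² = 7056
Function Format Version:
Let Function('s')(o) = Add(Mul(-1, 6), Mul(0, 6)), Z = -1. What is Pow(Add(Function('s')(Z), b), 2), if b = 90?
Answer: 7056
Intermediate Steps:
Function('s')(o) = -6 (Function('s')(o) = Add(-6, 0) = -6)
Pow(Add(Function('s')(Z), b), 2) = Pow(Add(-6, 90), 2) = Pow(84, 2) = 7056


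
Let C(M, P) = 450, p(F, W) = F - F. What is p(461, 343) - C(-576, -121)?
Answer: -450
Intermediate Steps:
p(F, W) = 0
p(461, 343) - C(-576, -121) = 0 - 1*450 = 0 - 450 = -450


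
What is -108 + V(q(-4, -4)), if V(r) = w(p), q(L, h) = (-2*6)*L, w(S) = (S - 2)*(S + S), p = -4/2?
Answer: -92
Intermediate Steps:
p = -2 (p = -4*½ = -2)
w(S) = 2*S*(-2 + S) (w(S) = (-2 + S)*(2*S) = 2*S*(-2 + S))
q(L, h) = -12*L
V(r) = 16 (V(r) = 2*(-2)*(-2 - 2) = 2*(-2)*(-4) = 16)
-108 + V(q(-4, -4)) = -108 + 16 = -92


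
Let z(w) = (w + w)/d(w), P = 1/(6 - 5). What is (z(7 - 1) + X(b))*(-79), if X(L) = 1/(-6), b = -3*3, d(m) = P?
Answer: -5609/6 ≈ -934.83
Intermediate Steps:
P = 1 (P = 1/1 = 1)
d(m) = 1
b = -9
X(L) = -⅙
z(w) = 2*w (z(w) = (w + w)/1 = (2*w)*1 = 2*w)
(z(7 - 1) + X(b))*(-79) = (2*(7 - 1) - ⅙)*(-79) = (2*6 - ⅙)*(-79) = (12 - ⅙)*(-79) = (71/6)*(-79) = -5609/6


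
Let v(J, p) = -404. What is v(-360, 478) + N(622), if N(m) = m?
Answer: 218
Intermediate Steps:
v(-360, 478) + N(622) = -404 + 622 = 218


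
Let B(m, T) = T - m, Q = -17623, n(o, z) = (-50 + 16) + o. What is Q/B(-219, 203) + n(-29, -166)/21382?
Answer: -94210393/2255801 ≈ -41.764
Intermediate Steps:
n(o, z) = -34 + o
Q/B(-219, 203) + n(-29, -166)/21382 = -17623/(203 - 1*(-219)) + (-34 - 29)/21382 = -17623/(203 + 219) - 63*1/21382 = -17623/422 - 63/21382 = -94210393/2255801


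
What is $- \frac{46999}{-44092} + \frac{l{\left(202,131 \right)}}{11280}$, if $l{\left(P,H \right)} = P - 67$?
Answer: $\frac{8935019}{8289296} \approx 1.0779$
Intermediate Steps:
$l{\left(P,H \right)} = -67 + P$ ($l{\left(P,H \right)} = P - 67 = -67 + P$)
$- \frac{46999}{-44092} + \frac{l{\left(202,131 \right)}}{11280} = - \frac{46999}{-44092} + \frac{-67 + 202}{11280} = \left(-46999\right) \left(- \frac{1}{44092}\right) + 135 \cdot \frac{1}{11280} = \frac{46999}{44092} + \frac{9}{752} = \frac{8935019}{8289296}$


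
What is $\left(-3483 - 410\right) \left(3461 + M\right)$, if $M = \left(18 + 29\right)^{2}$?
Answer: $-22073310$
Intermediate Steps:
$M = 2209$ ($M = 47^{2} = 2209$)
$\left(-3483 - 410\right) \left(3461 + M\right) = \left(-3483 - 410\right) \left(3461 + 2209\right) = \left(-3893\right) 5670 = -22073310$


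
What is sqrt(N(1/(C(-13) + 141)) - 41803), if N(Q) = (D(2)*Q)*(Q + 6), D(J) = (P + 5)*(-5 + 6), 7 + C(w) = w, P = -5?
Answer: I*sqrt(41803) ≈ 204.46*I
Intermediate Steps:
C(w) = -7 + w
D(J) = 0 (D(J) = (-5 + 5)*(-5 + 6) = 0*1 = 0)
N(Q) = 0 (N(Q) = (0*Q)*(Q + 6) = 0*(6 + Q) = 0)
sqrt(N(1/(C(-13) + 141)) - 41803) = sqrt(0 - 41803) = sqrt(-41803) = I*sqrt(41803)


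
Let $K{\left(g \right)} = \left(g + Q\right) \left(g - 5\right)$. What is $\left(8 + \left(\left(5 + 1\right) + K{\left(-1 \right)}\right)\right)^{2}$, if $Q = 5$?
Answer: $100$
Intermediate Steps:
$K{\left(g \right)} = \left(-5 + g\right) \left(5 + g\right)$ ($K{\left(g \right)} = \left(g + 5\right) \left(g - 5\right) = \left(5 + g\right) \left(-5 + g\right) = \left(-5 + g\right) \left(5 + g\right)$)
$\left(8 + \left(\left(5 + 1\right) + K{\left(-1 \right)}\right)\right)^{2} = \left(8 + \left(\left(5 + 1\right) - \left(25 - \left(-1\right)^{2}\right)\right)\right)^{2} = \left(8 + \left(6 + \left(-25 + 1\right)\right)\right)^{2} = \left(8 + \left(6 - 24\right)\right)^{2} = \left(8 - 18\right)^{2} = \left(-10\right)^{2} = 100$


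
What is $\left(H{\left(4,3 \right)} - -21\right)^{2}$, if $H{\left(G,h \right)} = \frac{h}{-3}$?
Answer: $400$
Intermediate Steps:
$H{\left(G,h \right)} = - \frac{h}{3}$ ($H{\left(G,h \right)} = h \left(- \frac{1}{3}\right) = - \frac{h}{3}$)
$\left(H{\left(4,3 \right)} - -21\right)^{2} = \left(\left(- \frac{1}{3}\right) 3 - -21\right)^{2} = \left(-1 + \left(\left(-7 + 6\right) + 22\right)\right)^{2} = \left(-1 + \left(-1 + 22\right)\right)^{2} = \left(-1 + 21\right)^{2} = 20^{2} = 400$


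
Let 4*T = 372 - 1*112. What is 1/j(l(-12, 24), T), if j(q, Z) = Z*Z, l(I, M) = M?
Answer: 1/4225 ≈ 0.00023669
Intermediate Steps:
T = 65 (T = (372 - 1*112)/4 = (372 - 112)/4 = (¼)*260 = 65)
j(q, Z) = Z²
1/j(l(-12, 24), T) = 1/(65²) = 1/4225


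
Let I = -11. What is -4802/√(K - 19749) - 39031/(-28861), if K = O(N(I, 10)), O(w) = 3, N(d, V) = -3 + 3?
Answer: 39031/28861 + 2401*I*√2194/3291 ≈ 1.3524 + 34.173*I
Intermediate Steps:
N(d, V) = 0
K = 3
-4802/√(K - 19749) - 39031/(-28861) = -4802/√(3 - 19749) - 39031/(-28861) = -4802*(-I*√2194/6582) - 39031*(-1/28861) = -4802*(-I*√2194/6582) + 39031/28861 = -(-2401)*I*√2194/3291 + 39031/28861 = 2401*I*√2194/3291 + 39031/28861 = 39031/28861 + 2401*I*√2194/3291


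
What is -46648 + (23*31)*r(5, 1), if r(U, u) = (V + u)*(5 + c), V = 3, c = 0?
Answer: -32388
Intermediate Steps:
r(U, u) = 15 + 5*u (r(U, u) = (3 + u)*(5 + 0) = (3 + u)*5 = 15 + 5*u)
-46648 + (23*31)*r(5, 1) = -46648 + (23*31)*(15 + 5*1) = -46648 + 713*(15 + 5) = -46648 + 713*20 = -46648 + 14260 = -32388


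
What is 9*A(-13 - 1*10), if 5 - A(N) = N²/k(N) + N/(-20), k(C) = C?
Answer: 4833/20 ≈ 241.65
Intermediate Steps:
A(N) = 5 - 19*N/20 (A(N) = 5 - (N²/N + N/(-20)) = 5 - (N + N*(-1/20)) = 5 - (N - N/20) = 5 - 19*N/20)
9*A(-13 - 1*10) = 9*(5 - 19*(-13 - 1*10)/20) = 9*(5 - 19*(-13 - 10)/20) = 9*(5 - 19/20*(-23)) = 9*(5 + 437/20) = 9*(537/20) = 4833/20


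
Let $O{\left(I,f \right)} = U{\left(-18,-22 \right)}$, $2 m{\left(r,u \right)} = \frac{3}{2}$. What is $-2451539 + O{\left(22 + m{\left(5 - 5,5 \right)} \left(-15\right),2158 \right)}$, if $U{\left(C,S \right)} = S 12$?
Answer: $-2451803$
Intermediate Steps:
$m{\left(r,u \right)} = \frac{3}{4}$ ($m{\left(r,u \right)} = \frac{3 \cdot \frac{1}{2}}{2} = \frac{1}{2} \cdot \frac{3}{2} = \frac{3}{4}$)
$U{\left(C,S \right)} = 12 S$
$O{\left(I,f \right)} = -264$ ($O{\left(I,f \right)} = 12 \left(-22\right) = -264$)
$-2451539 + O{\left(22 + m{\left(5 - 5,5 \right)} \left(-15\right),2158 \right)} = -2451539 - 264 = -2451803$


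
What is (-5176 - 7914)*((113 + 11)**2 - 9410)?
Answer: -78094940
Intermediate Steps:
(-5176 - 7914)*((113 + 11)**2 - 9410) = -13090*(124**2 - 9410) = -13090*(15376 - 9410) = -13090*5966 = -78094940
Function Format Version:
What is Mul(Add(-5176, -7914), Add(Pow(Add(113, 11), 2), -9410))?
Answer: -78094940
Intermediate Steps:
Mul(Add(-5176, -7914), Add(Pow(Add(113, 11), 2), -9410)) = Mul(-13090, Add(Pow(124, 2), -9410)) = Mul(-13090, Add(15376, -9410)) = Mul(-13090, 5966) = -78094940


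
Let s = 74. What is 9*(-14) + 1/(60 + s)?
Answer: -16883/134 ≈ -125.99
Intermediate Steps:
9*(-14) + 1/(60 + s) = 9*(-14) + 1/(60 + 74) = -126 + 1/134 = -16883/134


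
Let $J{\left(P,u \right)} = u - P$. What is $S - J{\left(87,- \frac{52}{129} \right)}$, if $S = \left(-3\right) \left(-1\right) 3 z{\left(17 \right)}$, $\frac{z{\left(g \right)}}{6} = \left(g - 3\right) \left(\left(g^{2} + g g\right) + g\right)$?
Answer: $\frac{58038055}{129} \approx 4.4991 \cdot 10^{5}$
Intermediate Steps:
$z{\left(g \right)} = 6 \left(-3 + g\right) \left(g + 2 g^{2}\right)$ ($z{\left(g \right)} = 6 \left(g - 3\right) \left(\left(g^{2} + g g\right) + g\right) = 6 \left(-3 + g\right) \left(\left(g^{2} + g^{2}\right) + g\right) = 6 \left(-3 + g\right) \left(2 g^{2} + g\right) = 6 \left(-3 + g\right) \left(g + 2 g^{2}\right)$)
$S = 449820$ ($S = \left(-3\right) \left(-1\right) 3 \cdot 6 \cdot 17 \left(-3 - 85 + 2 \cdot 17^{2}\right) = 3 \cdot 3 \cdot 6 \cdot 17 \left(-3 - 85 + 2 \cdot 289\right) = 9 \cdot 6 \cdot 17 \left(-3 - 85 + 578\right) = 9 \cdot 6 \cdot 17 \cdot 490 = 9 \cdot 49980 = 449820$)
$S - J{\left(87,- \frac{52}{129} \right)} = 449820 - \left(- \frac{52}{129} - 87\right) = 449820 - - \frac{11275}{129} = 449820 + \frac{11275}{129} = \frac{58038055}{129}$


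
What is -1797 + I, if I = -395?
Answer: -2192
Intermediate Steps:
-1797 + I = -1797 - 395 = -2192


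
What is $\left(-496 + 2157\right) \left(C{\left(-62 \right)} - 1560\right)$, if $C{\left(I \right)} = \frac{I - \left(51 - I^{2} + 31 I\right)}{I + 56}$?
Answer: $- \frac{24936593}{6} \approx -4.1561 \cdot 10^{6}$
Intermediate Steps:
$C{\left(I \right)} = \frac{-51 + I^{2} - 30 I}{56 + I}$ ($C{\left(I \right)} = \frac{I - \left(51 - I^{2} + 31 I\right)}{56 + I} = \frac{-51 + I^{2} - 30 I}{56 + I}$)
$\left(-496 + 2157\right) \left(C{\left(-62 \right)} - 1560\right) = \left(-496 + 2157\right) \left(\frac{-51 + \left(-62\right)^{2} - -1860}{56 - 62} - 1560\right) = 1661 \left(\frac{-51 + 3844 + 1860}{-6} - 1560\right) = 1661 \left(\left(- \frac{1}{6}\right) 5653 - 1560\right) = 1661 \left(- \frac{5653}{6} - 1560\right) = 1661 \left(- \frac{15013}{6}\right) = - \frac{24936593}{6}$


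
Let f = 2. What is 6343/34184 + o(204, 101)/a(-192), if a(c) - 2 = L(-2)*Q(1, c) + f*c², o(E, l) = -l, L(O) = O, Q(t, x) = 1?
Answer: 58025515/315039744 ≈ 0.18418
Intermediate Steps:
a(c) = 2*c² (a(c) = 2 + (-2*1 + 2*c²) = 2 + (-2 + 2*c²) = 2*c²)
6343/34184 + o(204, 101)/a(-192) = 6343/34184 + (-1*101)/((2*(-192)²)) = 6343*(1/34184) - 101/(2*36864) = 6343/34184 - 101/73728 = 58025515/315039744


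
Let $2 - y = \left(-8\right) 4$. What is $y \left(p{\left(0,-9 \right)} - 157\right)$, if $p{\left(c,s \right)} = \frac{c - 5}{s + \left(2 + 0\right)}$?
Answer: $- \frac{37196}{7} \approx -5313.7$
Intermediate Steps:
$y = 34$ ($y = 2 - \left(-8\right) 4 = 2 - -32 = 2 + 32 = 34$)
$p{\left(c,s \right)} = \frac{-5 + c}{2 + s}$ ($p{\left(c,s \right)} = \frac{-5 + c}{s + 2} = \frac{-5 + c}{2 + s}$)
$y \left(p{\left(0,-9 \right)} - 157\right) = 34 \left(\frac{-5 + 0}{2 - 9} - 157\right) = 34 \left(\frac{1}{-7} \left(-5\right) - 157\right) = 34 \left(\left(- \frac{1}{7}\right) \left(-5\right) - 157\right) = 34 \left(\frac{5}{7} - 157\right) = 34 \left(- \frac{1094}{7}\right) = - \frac{37196}{7}$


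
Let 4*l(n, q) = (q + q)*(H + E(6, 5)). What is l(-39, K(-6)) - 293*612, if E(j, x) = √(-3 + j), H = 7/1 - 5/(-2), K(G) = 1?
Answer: -717245/4 + √3/2 ≈ -1.7931e+5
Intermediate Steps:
H = 19/2 (H = 7*1 - 5*(-½) = 7 + 5/2 = 19/2 ≈ 9.5000)
l(n, q) = q*(19/2 + √3)/2 (l(n, q) = ((q + q)*(19/2 + √(-3 + 6)))/4 = ((2*q)*(19/2 + √3))/4 = (2*q*(19/2 + √3))/4 = q*(19/2 + √3)/2)
l(-39, K(-6)) - 293*612 = (¼)*1*(19 + 2*√3) - 293*612 = (19/4 + √3/2) - 179316 = -717245/4 + √3/2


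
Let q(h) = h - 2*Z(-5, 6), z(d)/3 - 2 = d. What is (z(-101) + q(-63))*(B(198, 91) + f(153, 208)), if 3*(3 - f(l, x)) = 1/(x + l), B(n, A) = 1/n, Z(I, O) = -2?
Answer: -38221762/35739 ≈ -1069.5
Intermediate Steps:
z(d) = 6 + 3*d
q(h) = 4 + h (q(h) = h - 2*(-2) = h + 4 = 4 + h)
f(l, x) = 3 - 1/(3*(l + x)) (f(l, x) = 3 - 1/(3*(x + l)) = 3 - 1/(3*(l + x)))
(z(-101) + q(-63))*(B(198, 91) + f(153, 208)) = ((6 + 3*(-101)) + (4 - 63))*(1/198 + (-⅓ + 3*153 + 3*208)/(153 + 208)) = ((6 - 303) - 59)*(1/198 + (-⅓ + 459 + 624)/361) = (-297 - 59)*(1/198 + (1/361)*(3248/3)) = -356*(1/198 + 3248/1083) = -356*214729/71478 = -38221762/35739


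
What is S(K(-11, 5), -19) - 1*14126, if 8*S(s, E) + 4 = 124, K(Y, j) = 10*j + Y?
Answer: -14111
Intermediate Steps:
K(Y, j) = Y + 10*j
S(s, E) = 15 (S(s, E) = -1/2 + (1/8)*124 = -1/2 + 31/2 = 15)
S(K(-11, 5), -19) - 1*14126 = 15 - 1*14126 = 15 - 14126 = -14111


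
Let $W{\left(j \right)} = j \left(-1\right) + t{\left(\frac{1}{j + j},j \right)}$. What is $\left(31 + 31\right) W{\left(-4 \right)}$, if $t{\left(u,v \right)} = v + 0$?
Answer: $0$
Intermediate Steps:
$t{\left(u,v \right)} = v$
$W{\left(j \right)} = 0$ ($W{\left(j \right)} = j \left(-1\right) + j = - j + j = 0$)
$\left(31 + 31\right) W{\left(-4 \right)} = \left(31 + 31\right) 0 = 62 \cdot 0 = 0$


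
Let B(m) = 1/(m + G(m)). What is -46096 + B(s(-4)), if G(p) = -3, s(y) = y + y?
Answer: -507057/11 ≈ -46096.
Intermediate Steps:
s(y) = 2*y
B(m) = 1/(-3 + m) (B(m) = 1/(m - 3) = 1/(-3 + m))
-46096 + B(s(-4)) = -46096 + 1/(-3 + 2*(-4)) = -46096 + 1/(-3 - 8) = -46096 + 1/(-11) = -46096 - 1/11 = -507057/11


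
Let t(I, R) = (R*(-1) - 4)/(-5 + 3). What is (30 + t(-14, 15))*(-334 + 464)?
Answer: 5135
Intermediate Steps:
t(I, R) = 2 + R/2 (t(I, R) = (-R - 4)/(-2) = (-4 - R)*(-½) = 2 + R/2)
(30 + t(-14, 15))*(-334 + 464) = (30 + (2 + (½)*15))*(-334 + 464) = (30 + (2 + 15/2))*130 = (30 + 19/2)*130 = (79/2)*130 = 5135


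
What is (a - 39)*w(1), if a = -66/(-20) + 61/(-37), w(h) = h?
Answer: -13819/370 ≈ -37.349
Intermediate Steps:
a = 611/370 (a = -66*(-1/20) + 61*(-1/37) = 33/10 - 61/37 = 611/370 ≈ 1.6514)
(a - 39)*w(1) = (611/370 - 39)*1 = -13819/370*1 = -13819/370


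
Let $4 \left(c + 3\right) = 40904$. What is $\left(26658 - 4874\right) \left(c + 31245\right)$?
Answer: $903338912$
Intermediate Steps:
$c = 10223$ ($c = -3 + \frac{1}{4} \cdot 40904 = -3 + 10226 = 10223$)
$\left(26658 - 4874\right) \left(c + 31245\right) = \left(26658 - 4874\right) \left(10223 + 31245\right) = 21784 \cdot 41468 = 903338912$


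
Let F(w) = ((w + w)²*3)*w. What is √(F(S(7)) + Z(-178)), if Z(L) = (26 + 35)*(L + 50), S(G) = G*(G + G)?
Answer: 52*√4174 ≈ 3359.5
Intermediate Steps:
S(G) = 2*G² (S(G) = G*(2*G) = 2*G²)
F(w) = 12*w³ (F(w) = ((2*w)²*3)*w = ((4*w²)*3)*w = (12*w²)*w = 12*w³)
Z(L) = 3050 + 61*L (Z(L) = 61*(50 + L) = 3050 + 61*L)
√(F(S(7)) + Z(-178)) = √(12*(2*7²)³ + (3050 + 61*(-178))) = √(12*(2*49)³ + (3050 - 10858)) = √(12*98³ - 7808) = √(12*941192 - 7808) = √(11294304 - 7808) = √11286496 = 52*√4174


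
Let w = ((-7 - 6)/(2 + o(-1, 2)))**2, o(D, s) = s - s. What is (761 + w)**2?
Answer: 10323369/16 ≈ 6.4521e+5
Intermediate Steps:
o(D, s) = 0
w = 169/4 (w = ((-7 - 6)/(2 + 0))**2 = (-13/2)**2 = 169/4 ≈ 42.250)
(761 + w)**2 = (761 + 169/4)**2 = (3213/4)**2 = 10323369/16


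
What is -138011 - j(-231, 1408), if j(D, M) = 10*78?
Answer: -138791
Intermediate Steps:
j(D, M) = 780
-138011 - j(-231, 1408) = -138011 - 1*780 = -138011 - 780 = -138791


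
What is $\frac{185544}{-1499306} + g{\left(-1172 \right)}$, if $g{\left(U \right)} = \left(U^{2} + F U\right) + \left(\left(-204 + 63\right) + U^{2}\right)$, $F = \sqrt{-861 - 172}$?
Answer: $\frac{2059316938859}{749653} - 1172 i \sqrt{1033} \approx 2.747 \cdot 10^{6} - 37668.0 i$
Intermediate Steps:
$F = i \sqrt{1033}$ ($F = \sqrt{-1033} = i \sqrt{1033} \approx 32.14 i$)
$g{\left(U \right)} = -141 + 2 U^{2} + i U \sqrt{1033}$ ($g{\left(U \right)} = \left(U^{2} + i \sqrt{1033} U\right) + \left(\left(-204 + 63\right) + U^{2}\right) = \left(U^{2} + i U \sqrt{1033}\right) + \left(-141 + U^{2}\right) = -141 + 2 U^{2} + i U \sqrt{1033}$)
$\frac{185544}{-1499306} + g{\left(-1172 \right)} = \frac{185544}{-1499306} + \left(-141 + 2 \left(-1172\right)^{2} + i \left(-1172\right) \sqrt{1033}\right) = 185544 \left(- \frac{1}{1499306}\right) - \left(-2747027 + 1172 i \sqrt{1033}\right) = - \frac{92772}{749653} - \left(-2747027 + 1172 i \sqrt{1033}\right) = - \frac{92772}{749653} + \left(2747027 - 1172 i \sqrt{1033}\right) = \frac{2059316938859}{749653} - 1172 i \sqrt{1033}$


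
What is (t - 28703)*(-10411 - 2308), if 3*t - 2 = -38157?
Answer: 1580513816/3 ≈ 5.2684e+8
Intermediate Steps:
t = -38155/3 (t = 2/3 + (1/3)*(-38157) = 2/3 - 12719 = -38155/3 ≈ -12718.)
(t - 28703)*(-10411 - 2308) = (-38155/3 - 28703)*(-10411 - 2308) = -124264/3*(-12719) = 1580513816/3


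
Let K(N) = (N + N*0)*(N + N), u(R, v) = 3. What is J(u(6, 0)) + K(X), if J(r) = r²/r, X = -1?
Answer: 5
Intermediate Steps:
K(N) = 2*N² (K(N) = (N + 0)*(2*N) = N*(2*N) = 2*N²)
J(r) = r
J(u(6, 0)) + K(X) = 3 + 2*(-1)² = 3 + 2*1 = 3 + 2 = 5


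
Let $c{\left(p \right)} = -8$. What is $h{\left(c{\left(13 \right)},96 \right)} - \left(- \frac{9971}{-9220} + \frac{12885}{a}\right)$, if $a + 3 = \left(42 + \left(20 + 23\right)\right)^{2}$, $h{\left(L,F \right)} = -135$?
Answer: $- \frac{4590016831}{33293420} \approx -137.87$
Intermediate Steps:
$a = 7222$ ($a = -3 + \left(42 + \left(20 + 23\right)\right)^{2} = -3 + \left(42 + 43\right)^{2} = -3 + 85^{2} = -3 + 7225 = 7222$)
$h{\left(c{\left(13 \right)},96 \right)} - \left(- \frac{9971}{-9220} + \frac{12885}{a}\right) = -135 - \left(- \frac{9971}{-9220} + \frac{12885}{7222}\right) = -135 - \left(\left(-9971\right) \left(- \frac{1}{9220}\right) + 12885 \cdot \frac{1}{7222}\right) = -135 - \left(\frac{9971}{9220} + \frac{12885}{7222}\right) = -135 - \frac{95405131}{33293420} = - \frac{4590016831}{33293420}$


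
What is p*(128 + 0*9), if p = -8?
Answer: -1024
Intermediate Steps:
p*(128 + 0*9) = -8*(128 + 0*9) = -8*(128 + 0) = -8*128 = -1024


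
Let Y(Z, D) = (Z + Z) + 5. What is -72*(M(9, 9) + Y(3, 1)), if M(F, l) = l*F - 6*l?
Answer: -2736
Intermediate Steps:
M(F, l) = -6*l + F*l (M(F, l) = F*l - 6*l = -6*l + F*l)
Y(Z, D) = 5 + 2*Z (Y(Z, D) = 2*Z + 5 = 5 + 2*Z)
-72*(M(9, 9) + Y(3, 1)) = -72*(9*(-6 + 9) + (5 + 2*3)) = -72*(9*3 + (5 + 6)) = -72*(27 + 11) = -72*38 = -2736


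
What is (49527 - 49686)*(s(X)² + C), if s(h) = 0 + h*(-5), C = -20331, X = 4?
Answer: 3169029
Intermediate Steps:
s(h) = -5*h (s(h) = 0 - 5*h = -5*h)
(49527 - 49686)*(s(X)² + C) = (49527 - 49686)*((-5*4)² - 20331) = -159*((-20)² - 20331) = -159*(400 - 20331) = -159*(-19931) = 3169029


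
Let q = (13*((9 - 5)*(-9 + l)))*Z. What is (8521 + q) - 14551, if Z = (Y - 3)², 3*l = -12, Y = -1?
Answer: -16846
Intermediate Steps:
l = -4 (l = (⅓)*(-12) = -4)
Z = 16 (Z = (-1 - 3)² = (-4)² = 16)
q = -10816 (q = (13*((9 - 5)*(-9 - 4)))*16 = (13*(4*(-13)))*16 = (13*(-52))*16 = -676*16 = -10816)
(8521 + q) - 14551 = (8521 - 10816) - 14551 = -2295 - 14551 = -16846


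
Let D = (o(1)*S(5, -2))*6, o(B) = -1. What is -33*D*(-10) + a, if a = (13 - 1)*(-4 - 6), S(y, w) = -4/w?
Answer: -4080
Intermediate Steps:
a = -120 (a = 12*(-10) = -120)
D = -12 (D = -(-4)/(-2)*6 = -(-4)*(-1)/2*6 = -1*2*6 = -2*6 = -12)
-33*D*(-10) + a = -(-396)*(-10) - 120 = -33*120 - 120 = -3960 - 120 = -4080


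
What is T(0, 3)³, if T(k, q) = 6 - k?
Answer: 216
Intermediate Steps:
T(0, 3)³ = (6 - 1*0)³ = (6 + 0)³ = 6³ = 216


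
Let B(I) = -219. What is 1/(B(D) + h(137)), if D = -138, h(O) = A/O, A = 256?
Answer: -137/29747 ≈ -0.0046055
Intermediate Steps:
h(O) = 256/O
1/(B(D) + h(137)) = 1/(-219 + 256/137) = 1/(-29747/137) = -137/29747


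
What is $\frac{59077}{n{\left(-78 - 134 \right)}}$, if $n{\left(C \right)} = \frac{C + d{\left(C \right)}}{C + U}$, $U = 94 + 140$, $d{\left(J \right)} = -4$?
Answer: $- \frac{649847}{108} \approx -6017.1$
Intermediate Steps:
$U = 234$
$n{\left(C \right)} = \frac{-4 + C}{234 + C}$ ($n{\left(C \right)} = \frac{C - 4}{C + 234} = \frac{-4 + C}{234 + C}$)
$\frac{59077}{n{\left(-78 - 134 \right)}} = \frac{59077}{\frac{1}{234 - 212} \left(-4 - 212\right)} = \frac{59077}{\frac{1}{22} \left(-216\right)} = \frac{59077}{- \frac{108}{11}} = 59077 \left(- \frac{11}{108}\right) = - \frac{649847}{108}$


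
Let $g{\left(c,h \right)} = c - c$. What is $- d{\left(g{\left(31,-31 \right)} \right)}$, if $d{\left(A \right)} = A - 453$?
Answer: $453$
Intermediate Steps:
$g{\left(c,h \right)} = 0$
$d{\left(A \right)} = -453 + A$
$- d{\left(g{\left(31,-31 \right)} \right)} = - (-453 + 0) = \left(-1\right) \left(-453\right) = 453$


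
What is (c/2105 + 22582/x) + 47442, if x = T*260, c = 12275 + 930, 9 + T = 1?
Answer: 20769998409/437840 ≈ 47437.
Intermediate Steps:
T = -8 (T = -9 + 1 = -8)
c = 13205
x = -2080 (x = -8*260 = -2080)
(c/2105 + 22582/x) + 47442 = (13205/2105 + 22582/(-2080)) + 47442 = (13205*(1/2105) + 22582*(-1/2080)) + 47442 = (2641/421 - 11291/1040) + 47442 = -2006871/437840 + 47442 = 20769998409/437840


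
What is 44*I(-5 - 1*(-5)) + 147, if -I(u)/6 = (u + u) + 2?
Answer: -381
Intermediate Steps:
I(u) = -12 - 12*u (I(u) = -6*((u + u) + 2) = -6*(2*u + 2) = -6*(2 + 2*u) = -12 - 12*u)
44*I(-5 - 1*(-5)) + 147 = 44*(-12 - 12*(-5 - 1*(-5))) + 147 = 44*(-12 - 12*(-5 + 5)) + 147 = 44*(-12 - 12*0) + 147 = 44*(-12 + 0) + 147 = 44*(-12) + 147 = -528 + 147 = -381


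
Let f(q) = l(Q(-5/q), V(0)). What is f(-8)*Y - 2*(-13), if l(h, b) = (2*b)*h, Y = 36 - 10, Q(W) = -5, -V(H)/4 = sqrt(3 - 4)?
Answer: 26 + 1040*I ≈ 26.0 + 1040.0*I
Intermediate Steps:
V(H) = -4*I (V(H) = -4*sqrt(3 - 4) = -4*I)
Y = 26
l(h, b) = 2*b*h
f(q) = 40*I (f(q) = 2*(-4*I)*(-5) = 40*I)
f(-8)*Y - 2*(-13) = (40*I)*26 - 2*(-13) = 1040*I + 26 = 26 + 1040*I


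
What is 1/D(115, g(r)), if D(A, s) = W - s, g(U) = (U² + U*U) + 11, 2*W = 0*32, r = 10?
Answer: -1/211 ≈ -0.0047393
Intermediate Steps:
W = 0 (W = (0*32)/2 = (½)*0 = 0)
g(U) = 11 + 2*U² (g(U) = (U² + U²) + 11 = 2*U² + 11 = 11 + 2*U²)
D(A, s) = -s (D(A, s) = 0 - s = -s)
1/D(115, g(r)) = 1/(-(11 + 2*10²)) = 1/(-(11 + 2*100)) = 1/(-(11 + 200)) = 1/(-1*211) = 1/(-211) = -1/211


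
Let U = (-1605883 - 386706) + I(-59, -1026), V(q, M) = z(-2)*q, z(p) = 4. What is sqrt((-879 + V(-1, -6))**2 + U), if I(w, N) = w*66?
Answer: I*sqrt(1216794) ≈ 1103.1*I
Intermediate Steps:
I(w, N) = 66*w
V(q, M) = 4*q
U = -1996483 (U = (-1605883 - 386706) + 66*(-59) = -1992589 - 3894 = -1996483)
sqrt((-879 + V(-1, -6))**2 + U) = sqrt((-879 + 4*(-1))**2 - 1996483) = sqrt((-879 - 4)**2 - 1996483) = sqrt((-883)**2 - 1996483) = sqrt(779689 - 1996483) = sqrt(-1216794) = I*sqrt(1216794)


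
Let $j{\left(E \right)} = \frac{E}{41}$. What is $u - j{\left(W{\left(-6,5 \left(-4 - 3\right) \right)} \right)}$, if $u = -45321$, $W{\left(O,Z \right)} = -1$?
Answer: $- \frac{1858160}{41} \approx -45321.0$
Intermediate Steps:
$j{\left(E \right)} = \frac{E}{41}$ ($j{\left(E \right)} = E \frac{1}{41} = \frac{E}{41}$)
$u - j{\left(W{\left(-6,5 \left(-4 - 3\right) \right)} \right)} = -45321 - \frac{1}{41} \left(-1\right) = -45321 - - \frac{1}{41} = -45321 + \frac{1}{41} = - \frac{1858160}{41}$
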